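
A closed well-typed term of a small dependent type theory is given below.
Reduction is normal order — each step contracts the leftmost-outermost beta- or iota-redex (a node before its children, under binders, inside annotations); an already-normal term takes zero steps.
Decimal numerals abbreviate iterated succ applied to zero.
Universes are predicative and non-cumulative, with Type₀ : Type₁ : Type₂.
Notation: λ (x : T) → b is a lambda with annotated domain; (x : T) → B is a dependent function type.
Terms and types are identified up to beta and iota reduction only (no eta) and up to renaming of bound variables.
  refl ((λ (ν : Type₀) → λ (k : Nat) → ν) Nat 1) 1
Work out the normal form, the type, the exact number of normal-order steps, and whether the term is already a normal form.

normal form:
  refl Nat 1
inferred type:
  Eq Nat 1 1
steps to reach normal form (normal order): 2
already normal: no
first contracted redex: a beta-redex


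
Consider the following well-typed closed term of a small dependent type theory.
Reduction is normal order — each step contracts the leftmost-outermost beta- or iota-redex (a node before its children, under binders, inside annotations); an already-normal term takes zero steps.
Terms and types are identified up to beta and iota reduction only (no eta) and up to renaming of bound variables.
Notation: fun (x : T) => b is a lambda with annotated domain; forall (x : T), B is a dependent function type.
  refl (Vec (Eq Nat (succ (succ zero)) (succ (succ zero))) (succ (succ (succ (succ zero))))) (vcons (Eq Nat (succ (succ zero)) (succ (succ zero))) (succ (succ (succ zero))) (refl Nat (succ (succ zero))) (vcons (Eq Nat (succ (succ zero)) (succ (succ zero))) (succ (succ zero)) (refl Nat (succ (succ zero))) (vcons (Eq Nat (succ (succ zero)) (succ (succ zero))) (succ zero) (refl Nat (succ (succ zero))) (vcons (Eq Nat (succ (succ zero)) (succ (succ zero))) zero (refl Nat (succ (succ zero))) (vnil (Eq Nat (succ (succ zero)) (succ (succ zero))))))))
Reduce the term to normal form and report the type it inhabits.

reduced normal form:
  refl (Vec (Eq Nat (succ (succ zero)) (succ (succ zero))) (succ (succ (succ (succ zero))))) (vcons (Eq Nat (succ (succ zero)) (succ (succ zero))) (succ (succ (succ zero))) (refl Nat (succ (succ zero))) (vcons (Eq Nat (succ (succ zero)) (succ (succ zero))) (succ (succ zero)) (refl Nat (succ (succ zero))) (vcons (Eq Nat (succ (succ zero)) (succ (succ zero))) (succ zero) (refl Nat (succ (succ zero))) (vcons (Eq Nat (succ (succ zero)) (succ (succ zero))) zero (refl Nat (succ (succ zero))) (vnil (Eq Nat (succ (succ zero)) (succ (succ zero))))))))
the term's type:
  Eq (Vec (Eq Nat (succ (succ zero)) (succ (succ zero))) (succ (succ (succ (succ zero))))) (vcons (Eq Nat (succ (succ zero)) (succ (succ zero))) (succ (succ (succ zero))) (refl Nat (succ (succ zero))) (vcons (Eq Nat (succ (succ zero)) (succ (succ zero))) (succ (succ zero)) (refl Nat (succ (succ zero))) (vcons (Eq Nat (succ (succ zero)) (succ (succ zero))) (succ zero) (refl Nat (succ (succ zero))) (vcons (Eq Nat (succ (succ zero)) (succ (succ zero))) zero (refl Nat (succ (succ zero))) (vnil (Eq Nat (succ (succ zero)) (succ (succ zero)))))))) (vcons (Eq Nat (succ (succ zero)) (succ (succ zero))) (succ (succ (succ zero))) (refl Nat (succ (succ zero))) (vcons (Eq Nat (succ (succ zero)) (succ (succ zero))) (succ (succ zero)) (refl Nat (succ (succ zero))) (vcons (Eq Nat (succ (succ zero)) (succ (succ zero))) (succ zero) (refl Nat (succ (succ zero))) (vcons (Eq Nat (succ (succ zero)) (succ (succ zero))) zero (refl Nat (succ (succ zero))) (vnil (Eq Nat (succ (succ zero)) (succ (succ zero))))))))
observation: no redex remains anywhere in the term; it is its own normal form.


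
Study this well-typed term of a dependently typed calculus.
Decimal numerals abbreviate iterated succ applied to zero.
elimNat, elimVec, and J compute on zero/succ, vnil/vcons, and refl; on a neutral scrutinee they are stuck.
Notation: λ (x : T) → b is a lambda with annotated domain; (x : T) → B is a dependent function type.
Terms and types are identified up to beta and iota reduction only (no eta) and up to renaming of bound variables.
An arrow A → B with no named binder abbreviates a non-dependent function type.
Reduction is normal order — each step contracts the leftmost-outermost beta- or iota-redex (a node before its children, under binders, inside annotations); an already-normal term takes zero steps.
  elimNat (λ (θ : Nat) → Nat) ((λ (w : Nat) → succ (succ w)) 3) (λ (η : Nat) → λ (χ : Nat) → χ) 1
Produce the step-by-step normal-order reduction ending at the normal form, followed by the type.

normal-order reduction:
  elimNat (λ (θ : Nat) → Nat) ((λ (w : Nat) → succ (succ w)) 3) (λ (η : Nat) → λ (χ : Nat) → χ) 1
  ~> (λ (θ : Nat) → λ (w : Nat) → w) 0 (elimNat (λ (η : Nat) → Nat) ((λ (χ : Nat) → succ (succ χ)) 3) (λ (o : Nat) → λ (q : Nat) → q) 0)
  ~> (λ (θ : Nat) → θ) (elimNat (λ (w : Nat) → Nat) ((λ (η : Nat) → succ (succ η)) 3) (λ (χ : Nat) → λ (o : Nat) → o) 0)
  ~> elimNat (λ (θ : Nat) → Nat) ((λ (w : Nat) → succ (succ w)) 3) (λ (η : Nat) → λ (χ : Nat) → χ) 0
  ~> (λ (θ : Nat) → succ (succ θ)) 3
  ~> 5
inferred type:
  Nat


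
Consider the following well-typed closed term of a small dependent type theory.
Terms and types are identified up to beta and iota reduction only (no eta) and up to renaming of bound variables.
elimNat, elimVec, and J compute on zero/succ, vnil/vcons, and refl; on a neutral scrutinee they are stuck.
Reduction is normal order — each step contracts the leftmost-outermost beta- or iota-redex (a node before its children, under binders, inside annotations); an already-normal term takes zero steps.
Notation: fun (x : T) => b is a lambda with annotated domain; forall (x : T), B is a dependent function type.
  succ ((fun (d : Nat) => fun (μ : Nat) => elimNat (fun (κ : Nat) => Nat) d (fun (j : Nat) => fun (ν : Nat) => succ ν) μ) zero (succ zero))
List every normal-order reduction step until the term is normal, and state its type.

normal-order reduction:
  succ ((fun (d : Nat) => fun (μ : Nat) => elimNat (fun (κ : Nat) => Nat) d (fun (j : Nat) => fun (ν : Nat) => succ ν) μ) zero (succ zero))
  ~> succ ((fun (d : Nat) => elimNat (fun (μ : Nat) => Nat) zero (fun (κ : Nat) => fun (j : Nat) => succ j) d) (succ zero))
  ~> succ (elimNat (fun (d : Nat) => Nat) zero (fun (μ : Nat) => fun (κ : Nat) => succ κ) (succ zero))
  ~> succ ((fun (d : Nat) => fun (μ : Nat) => succ μ) zero (elimNat (fun (κ : Nat) => Nat) zero (fun (j : Nat) => fun (ν : Nat) => succ ν) zero))
  ~> succ ((fun (d : Nat) => succ d) (elimNat (fun (μ : Nat) => Nat) zero (fun (κ : Nat) => fun (j : Nat) => succ j) zero))
  ~> succ (succ (elimNat (fun (d : Nat) => Nat) zero (fun (μ : Nat) => fun (κ : Nat) => succ κ) zero))
  ~> succ (succ zero)
the term's type:
  Nat


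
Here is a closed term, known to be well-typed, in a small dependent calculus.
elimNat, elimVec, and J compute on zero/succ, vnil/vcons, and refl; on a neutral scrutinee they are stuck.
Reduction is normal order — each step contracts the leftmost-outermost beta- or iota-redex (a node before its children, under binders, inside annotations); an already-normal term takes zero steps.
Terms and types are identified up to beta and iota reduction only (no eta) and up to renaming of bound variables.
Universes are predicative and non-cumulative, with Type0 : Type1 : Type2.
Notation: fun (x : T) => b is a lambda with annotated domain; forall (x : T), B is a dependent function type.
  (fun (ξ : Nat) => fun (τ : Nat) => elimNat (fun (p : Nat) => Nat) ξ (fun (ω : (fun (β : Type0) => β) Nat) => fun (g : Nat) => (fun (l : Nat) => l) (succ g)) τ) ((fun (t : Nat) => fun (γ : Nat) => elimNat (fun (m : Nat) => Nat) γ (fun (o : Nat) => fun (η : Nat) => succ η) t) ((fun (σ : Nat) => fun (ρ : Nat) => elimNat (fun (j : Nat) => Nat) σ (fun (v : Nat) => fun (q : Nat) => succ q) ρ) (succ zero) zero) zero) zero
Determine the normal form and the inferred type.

normal form:
  succ zero
type:
  Nat


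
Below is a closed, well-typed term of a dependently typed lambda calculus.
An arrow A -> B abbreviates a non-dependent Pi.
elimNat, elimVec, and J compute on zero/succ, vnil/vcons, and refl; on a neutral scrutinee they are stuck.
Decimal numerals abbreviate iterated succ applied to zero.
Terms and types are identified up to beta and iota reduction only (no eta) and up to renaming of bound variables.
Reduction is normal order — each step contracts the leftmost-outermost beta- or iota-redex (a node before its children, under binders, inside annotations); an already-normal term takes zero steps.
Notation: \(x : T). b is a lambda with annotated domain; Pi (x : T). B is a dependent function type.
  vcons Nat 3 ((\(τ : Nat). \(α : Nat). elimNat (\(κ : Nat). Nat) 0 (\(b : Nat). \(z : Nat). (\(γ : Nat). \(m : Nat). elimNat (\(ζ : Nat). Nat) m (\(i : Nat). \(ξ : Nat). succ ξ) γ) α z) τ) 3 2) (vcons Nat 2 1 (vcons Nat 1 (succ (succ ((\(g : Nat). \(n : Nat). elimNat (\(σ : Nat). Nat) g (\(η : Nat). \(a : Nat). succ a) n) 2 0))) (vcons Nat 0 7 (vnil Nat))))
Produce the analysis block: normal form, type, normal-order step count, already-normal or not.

resulting normal form:
  vcons Nat 3 6 (vcons Nat 2 1 (vcons Nat 1 4 (vcons Nat 0 7 (vnil Nat))))
type:
  Vec Nat 4
reduction steps (normal order): 42
already normal: no
first contracted redex: a beta-redex


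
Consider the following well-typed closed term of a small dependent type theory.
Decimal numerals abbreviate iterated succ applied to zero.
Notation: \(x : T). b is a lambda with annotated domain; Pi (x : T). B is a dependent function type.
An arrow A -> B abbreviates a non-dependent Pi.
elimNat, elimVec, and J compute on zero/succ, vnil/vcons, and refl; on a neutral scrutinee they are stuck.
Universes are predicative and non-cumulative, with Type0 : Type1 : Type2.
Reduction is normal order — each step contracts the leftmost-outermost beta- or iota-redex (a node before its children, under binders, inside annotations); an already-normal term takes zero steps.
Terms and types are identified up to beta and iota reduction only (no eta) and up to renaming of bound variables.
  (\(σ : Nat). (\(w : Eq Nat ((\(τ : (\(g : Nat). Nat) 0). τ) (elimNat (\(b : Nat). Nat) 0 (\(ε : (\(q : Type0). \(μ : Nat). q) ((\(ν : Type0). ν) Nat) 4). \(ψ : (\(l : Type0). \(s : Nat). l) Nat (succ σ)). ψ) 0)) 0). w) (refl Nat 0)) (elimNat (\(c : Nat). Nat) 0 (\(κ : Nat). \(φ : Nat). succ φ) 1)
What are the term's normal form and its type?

normal form:
  refl Nat 0
the term's type:
  Eq Nat 0 0
observation: contracting a beta-redex first, the term normalizes in 2 steps.


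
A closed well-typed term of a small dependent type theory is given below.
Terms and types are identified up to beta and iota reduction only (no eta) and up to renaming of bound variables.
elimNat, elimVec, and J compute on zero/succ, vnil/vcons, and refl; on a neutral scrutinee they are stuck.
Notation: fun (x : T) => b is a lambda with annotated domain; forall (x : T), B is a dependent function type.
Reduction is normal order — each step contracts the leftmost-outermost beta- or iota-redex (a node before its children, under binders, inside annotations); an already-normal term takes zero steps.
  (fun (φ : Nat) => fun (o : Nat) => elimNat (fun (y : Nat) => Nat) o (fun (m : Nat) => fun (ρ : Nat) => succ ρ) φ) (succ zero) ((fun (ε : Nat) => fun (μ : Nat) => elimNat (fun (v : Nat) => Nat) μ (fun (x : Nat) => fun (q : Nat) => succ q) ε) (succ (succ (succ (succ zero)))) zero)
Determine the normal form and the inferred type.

resulting normal form:
  succ (succ (succ (succ (succ zero))))
type:
  Nat
observation: 21 normal-order steps separate the term from its normal form.


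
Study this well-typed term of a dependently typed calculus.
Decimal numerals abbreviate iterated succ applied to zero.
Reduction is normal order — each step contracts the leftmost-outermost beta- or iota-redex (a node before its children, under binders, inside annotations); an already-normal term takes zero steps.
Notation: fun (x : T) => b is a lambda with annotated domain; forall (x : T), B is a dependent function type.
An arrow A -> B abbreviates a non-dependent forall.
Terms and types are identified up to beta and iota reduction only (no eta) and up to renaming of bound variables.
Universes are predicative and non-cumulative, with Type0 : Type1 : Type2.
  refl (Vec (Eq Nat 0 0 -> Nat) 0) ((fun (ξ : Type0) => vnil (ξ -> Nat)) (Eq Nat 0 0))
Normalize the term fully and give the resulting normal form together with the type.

normal form:
  refl (Vec (Eq Nat 0 0 -> Nat) 0) (vnil (Eq Nat 0 0 -> Nat))
inferred type:
  Eq (Vec (Eq Nat 0 0 -> Nat) 0) (vnil (Eq Nat 0 0 -> Nat)) (vnil (Eq Nat 0 0 -> Nat))


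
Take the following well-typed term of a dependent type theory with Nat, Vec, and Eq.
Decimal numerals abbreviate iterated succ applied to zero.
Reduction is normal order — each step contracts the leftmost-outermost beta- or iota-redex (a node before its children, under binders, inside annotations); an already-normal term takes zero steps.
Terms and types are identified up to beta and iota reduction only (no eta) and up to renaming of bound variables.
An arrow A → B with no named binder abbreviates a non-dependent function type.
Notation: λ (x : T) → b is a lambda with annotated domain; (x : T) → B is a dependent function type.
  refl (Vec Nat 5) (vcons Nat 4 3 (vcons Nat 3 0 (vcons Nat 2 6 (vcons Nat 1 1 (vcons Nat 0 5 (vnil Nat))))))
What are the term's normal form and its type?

normal form:
  refl (Vec Nat 5) (vcons Nat 4 3 (vcons Nat 3 0 (vcons Nat 2 6 (vcons Nat 1 1 (vcons Nat 0 5 (vnil Nat))))))
type:
  Eq (Vec Nat 5) (vcons Nat 4 3 (vcons Nat 3 0 (vcons Nat 2 6 (vcons Nat 1 1 (vcons Nat 0 5 (vnil Nat)))))) (vcons Nat 4 3 (vcons Nat 3 0 (vcons Nat 2 6 (vcons Nat 1 1 (vcons Nat 0 5 (vnil Nat))))))


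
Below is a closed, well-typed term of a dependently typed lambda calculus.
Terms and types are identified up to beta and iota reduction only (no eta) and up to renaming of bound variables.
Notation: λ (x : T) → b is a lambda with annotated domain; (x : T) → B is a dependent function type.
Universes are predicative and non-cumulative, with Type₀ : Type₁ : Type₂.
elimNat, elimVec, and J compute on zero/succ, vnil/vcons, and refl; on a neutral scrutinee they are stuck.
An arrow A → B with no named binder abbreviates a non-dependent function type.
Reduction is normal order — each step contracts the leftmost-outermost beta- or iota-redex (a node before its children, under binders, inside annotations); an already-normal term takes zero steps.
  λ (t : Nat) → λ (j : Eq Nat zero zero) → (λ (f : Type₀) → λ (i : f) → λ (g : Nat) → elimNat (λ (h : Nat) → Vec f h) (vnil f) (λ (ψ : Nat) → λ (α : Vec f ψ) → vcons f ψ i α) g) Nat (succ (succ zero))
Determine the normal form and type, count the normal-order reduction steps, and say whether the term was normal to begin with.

reduced normal form:
  λ (t : Nat) → λ (j : Eq Nat zero zero) → λ (f : Nat) → elimNat (λ (i : Nat) → Vec Nat i) (vnil Nat) (λ (g : Nat) → λ (h : Vec Nat g) → vcons Nat g (succ (succ zero)) h) f
inferred type:
  Nat → Eq Nat zero zero → (t : Nat) → Vec Nat t
reduction steps (normal order): 2
started in normal form: no
first contracted redex: a beta-redex


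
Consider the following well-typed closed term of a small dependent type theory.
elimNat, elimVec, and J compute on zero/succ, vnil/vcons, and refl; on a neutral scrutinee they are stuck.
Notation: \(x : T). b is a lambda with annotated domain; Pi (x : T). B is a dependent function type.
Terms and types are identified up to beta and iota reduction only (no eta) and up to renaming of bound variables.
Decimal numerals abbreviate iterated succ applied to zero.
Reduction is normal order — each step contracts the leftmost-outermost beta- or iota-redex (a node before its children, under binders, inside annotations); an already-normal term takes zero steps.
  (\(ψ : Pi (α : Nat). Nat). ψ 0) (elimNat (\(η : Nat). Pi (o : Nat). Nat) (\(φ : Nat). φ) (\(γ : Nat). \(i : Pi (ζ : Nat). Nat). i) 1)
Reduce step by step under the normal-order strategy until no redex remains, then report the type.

normal-order reduction:
  (\(ψ : Pi (α : Nat). Nat). ψ 0) (elimNat (\(η : Nat). Pi (o : Nat). Nat) (\(φ : Nat). φ) (\(γ : Nat). \(i : Pi (ζ : Nat). Nat). i) 1)
  ~> elimNat (\(ψ : Nat). Pi (α : Nat). Nat) (\(η : Nat). η) (\(o : Nat). \(φ : Pi (γ : Nat). Nat). φ) 1 0
  ~> (\(ψ : Nat). \(α : Pi (η : Nat). Nat). α) 0 (elimNat (\(o : Nat). Pi (φ : Nat). Nat) (\(γ : Nat). γ) (\(i : Nat). \(ζ : Pi (δ : Nat). Nat). ζ) 0) 0
  ~> (\(ψ : Pi (α : Nat). Nat). ψ) (elimNat (\(η : Nat). Pi (o : Nat). Nat) (\(φ : Nat). φ) (\(γ : Nat). \(i : Pi (ζ : Nat). Nat). i) 0) 0
  ~> elimNat (\(ψ : Nat). Pi (α : Nat). Nat) (\(η : Nat). η) (\(o : Nat). \(φ : Pi (γ : Nat). Nat). φ) 0 0
  ~> (\(ψ : Nat). ψ) 0
  ~> 0
the term's type:
  Nat


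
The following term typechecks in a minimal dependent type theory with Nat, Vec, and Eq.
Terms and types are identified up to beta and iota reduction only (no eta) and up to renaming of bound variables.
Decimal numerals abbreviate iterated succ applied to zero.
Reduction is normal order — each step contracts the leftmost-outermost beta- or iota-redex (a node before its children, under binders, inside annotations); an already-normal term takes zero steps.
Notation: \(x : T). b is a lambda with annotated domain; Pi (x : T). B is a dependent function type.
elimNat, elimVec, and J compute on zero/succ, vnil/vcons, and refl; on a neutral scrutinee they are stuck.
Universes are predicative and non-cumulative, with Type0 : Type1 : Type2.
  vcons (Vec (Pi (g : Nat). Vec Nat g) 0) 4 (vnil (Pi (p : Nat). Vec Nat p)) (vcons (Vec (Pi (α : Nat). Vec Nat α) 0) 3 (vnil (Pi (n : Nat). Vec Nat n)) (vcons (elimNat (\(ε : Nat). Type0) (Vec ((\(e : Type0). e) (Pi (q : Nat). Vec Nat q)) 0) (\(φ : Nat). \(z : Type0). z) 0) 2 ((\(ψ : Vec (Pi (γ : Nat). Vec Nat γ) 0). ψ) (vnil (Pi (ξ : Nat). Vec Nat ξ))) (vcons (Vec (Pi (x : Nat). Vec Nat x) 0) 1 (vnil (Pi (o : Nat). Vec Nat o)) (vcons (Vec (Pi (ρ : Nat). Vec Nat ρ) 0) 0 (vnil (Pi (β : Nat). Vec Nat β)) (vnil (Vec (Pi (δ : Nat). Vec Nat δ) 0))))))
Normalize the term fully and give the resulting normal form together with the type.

resulting normal form:
  vcons (Vec (Pi (g : Nat). Vec Nat g) 0) 4 (vnil (Pi (p : Nat). Vec Nat p)) (vcons (Vec (Pi (α : Nat). Vec Nat α) 0) 3 (vnil (Pi (n : Nat). Vec Nat n)) (vcons (Vec (Pi (ε : Nat). Vec Nat ε) 0) 2 (vnil (Pi (e : Nat). Vec Nat e)) (vcons (Vec (Pi (q : Nat). Vec Nat q) 0) 1 (vnil (Pi (φ : Nat). Vec Nat φ)) (vcons (Vec (Pi (z : Nat). Vec Nat z) 0) 0 (vnil (Pi (ψ : Nat). Vec Nat ψ)) (vnil (Vec (Pi (γ : Nat). Vec Nat γ) 0))))))
type:
  Vec (Vec (Pi (g : Nat). Vec Nat g) 0) 5
observation: normalization takes exactly 3 steps under the normal-order strategy.


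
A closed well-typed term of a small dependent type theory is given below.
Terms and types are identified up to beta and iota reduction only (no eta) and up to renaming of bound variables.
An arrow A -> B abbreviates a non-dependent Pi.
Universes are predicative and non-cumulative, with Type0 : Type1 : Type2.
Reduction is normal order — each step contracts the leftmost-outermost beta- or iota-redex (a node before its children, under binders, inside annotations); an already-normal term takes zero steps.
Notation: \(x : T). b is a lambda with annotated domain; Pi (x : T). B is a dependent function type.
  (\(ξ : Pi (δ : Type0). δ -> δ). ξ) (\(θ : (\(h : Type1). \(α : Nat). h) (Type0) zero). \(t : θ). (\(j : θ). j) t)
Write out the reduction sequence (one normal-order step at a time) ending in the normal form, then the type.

reduction (normal order):
  (\(ξ : Pi (δ : Type0). δ -> δ). ξ) (\(θ : (\(h : Type1). \(α : Nat). h) (Type0) zero). \(t : θ). (\(j : θ). j) t)
  ~> \(ξ : (\(δ : Type1). \(θ : Nat). δ) (Type0) zero). \(h : ξ). (\(α : ξ). α) h
  ~> \(ξ : (\(δ : Nat). Type0) zero). \(θ : ξ). (\(h : ξ). h) θ
  ~> \(ξ : Type0). \(δ : ξ). (\(θ : ξ). θ) δ
  ~> \(ξ : Type0). \(δ : ξ). δ
the term's type:
  Pi (ξ : Type0). ξ -> ξ


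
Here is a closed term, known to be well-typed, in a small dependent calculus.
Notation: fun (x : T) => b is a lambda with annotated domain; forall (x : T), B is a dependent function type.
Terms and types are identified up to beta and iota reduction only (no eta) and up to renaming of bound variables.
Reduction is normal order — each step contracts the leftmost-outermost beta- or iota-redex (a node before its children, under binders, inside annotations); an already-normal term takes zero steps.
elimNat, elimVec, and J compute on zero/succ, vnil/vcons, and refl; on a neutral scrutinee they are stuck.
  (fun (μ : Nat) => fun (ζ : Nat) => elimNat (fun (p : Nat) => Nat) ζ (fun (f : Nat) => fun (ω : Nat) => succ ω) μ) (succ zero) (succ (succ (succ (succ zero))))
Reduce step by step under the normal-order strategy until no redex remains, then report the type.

reduction (normal order):
  (fun (μ : Nat) => fun (ζ : Nat) => elimNat (fun (p : Nat) => Nat) ζ (fun (f : Nat) => fun (ω : Nat) => succ ω) μ) (succ zero) (succ (succ (succ (succ zero))))
  ~> (fun (μ : Nat) => elimNat (fun (ζ : Nat) => Nat) μ (fun (p : Nat) => fun (f : Nat) => succ f) (succ zero)) (succ (succ (succ (succ zero))))
  ~> elimNat (fun (μ : Nat) => Nat) (succ (succ (succ (succ zero)))) (fun (ζ : Nat) => fun (p : Nat) => succ p) (succ zero)
  ~> (fun (μ : Nat) => fun (ζ : Nat) => succ ζ) zero (elimNat (fun (p : Nat) => Nat) (succ (succ (succ (succ zero)))) (fun (f : Nat) => fun (ω : Nat) => succ ω) zero)
  ~> (fun (μ : Nat) => succ μ) (elimNat (fun (ζ : Nat) => Nat) (succ (succ (succ (succ zero)))) (fun (p : Nat) => fun (f : Nat) => succ f) zero)
  ~> succ (elimNat (fun (μ : Nat) => Nat) (succ (succ (succ (succ zero)))) (fun (ζ : Nat) => fun (p : Nat) => succ p) zero)
  ~> succ (succ (succ (succ (succ zero))))
inferred type:
  Nat


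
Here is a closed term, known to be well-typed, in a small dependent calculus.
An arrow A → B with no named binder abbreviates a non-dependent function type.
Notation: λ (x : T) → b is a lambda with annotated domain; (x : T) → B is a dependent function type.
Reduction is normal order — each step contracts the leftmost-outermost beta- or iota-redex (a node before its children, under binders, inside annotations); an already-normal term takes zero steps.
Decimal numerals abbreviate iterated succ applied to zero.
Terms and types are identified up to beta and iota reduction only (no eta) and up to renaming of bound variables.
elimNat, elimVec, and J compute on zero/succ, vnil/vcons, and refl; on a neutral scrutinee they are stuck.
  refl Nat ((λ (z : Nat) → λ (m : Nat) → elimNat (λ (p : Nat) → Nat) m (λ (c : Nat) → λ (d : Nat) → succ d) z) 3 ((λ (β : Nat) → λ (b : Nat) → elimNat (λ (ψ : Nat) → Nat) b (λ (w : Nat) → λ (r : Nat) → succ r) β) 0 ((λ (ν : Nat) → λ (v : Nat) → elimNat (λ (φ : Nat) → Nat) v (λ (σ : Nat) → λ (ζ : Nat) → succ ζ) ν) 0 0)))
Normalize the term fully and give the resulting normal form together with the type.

normal form:
  refl Nat 3
the term's type:
  Eq Nat 3 3


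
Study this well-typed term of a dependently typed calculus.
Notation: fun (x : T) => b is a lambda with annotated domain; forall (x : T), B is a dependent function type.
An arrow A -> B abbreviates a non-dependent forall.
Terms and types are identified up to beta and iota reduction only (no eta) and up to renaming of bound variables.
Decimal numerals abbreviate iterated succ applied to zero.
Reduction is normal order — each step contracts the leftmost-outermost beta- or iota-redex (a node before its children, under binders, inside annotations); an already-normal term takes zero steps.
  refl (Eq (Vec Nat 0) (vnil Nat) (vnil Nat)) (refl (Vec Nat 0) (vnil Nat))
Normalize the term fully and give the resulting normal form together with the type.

reduced normal form:
  refl (Eq (Vec Nat 0) (vnil Nat) (vnil Nat)) (refl (Vec Nat 0) (vnil Nat))
the term's type:
  Eq (Eq (Vec Nat 0) (vnil Nat) (vnil Nat)) (refl (Vec Nat 0) (vnil Nat)) (refl (Vec Nat 0) (vnil Nat))
observation: the term is already in normal form.


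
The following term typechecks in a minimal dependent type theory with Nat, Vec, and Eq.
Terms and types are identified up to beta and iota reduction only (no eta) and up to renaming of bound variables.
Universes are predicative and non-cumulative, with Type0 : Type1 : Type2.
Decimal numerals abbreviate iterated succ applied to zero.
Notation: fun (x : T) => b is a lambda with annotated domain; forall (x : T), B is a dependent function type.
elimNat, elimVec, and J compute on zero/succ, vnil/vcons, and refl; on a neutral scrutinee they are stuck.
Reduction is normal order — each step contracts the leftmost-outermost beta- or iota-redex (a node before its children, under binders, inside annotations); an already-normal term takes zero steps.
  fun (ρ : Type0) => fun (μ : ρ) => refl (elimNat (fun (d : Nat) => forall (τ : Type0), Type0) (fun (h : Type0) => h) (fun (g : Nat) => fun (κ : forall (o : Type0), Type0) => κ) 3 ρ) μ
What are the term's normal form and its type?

normal form:
  fun (ρ : Type0) => fun (μ : ρ) => refl ρ μ
the term's type:
  forall (ρ : Type0), forall (μ : ρ), Eq ρ μ μ


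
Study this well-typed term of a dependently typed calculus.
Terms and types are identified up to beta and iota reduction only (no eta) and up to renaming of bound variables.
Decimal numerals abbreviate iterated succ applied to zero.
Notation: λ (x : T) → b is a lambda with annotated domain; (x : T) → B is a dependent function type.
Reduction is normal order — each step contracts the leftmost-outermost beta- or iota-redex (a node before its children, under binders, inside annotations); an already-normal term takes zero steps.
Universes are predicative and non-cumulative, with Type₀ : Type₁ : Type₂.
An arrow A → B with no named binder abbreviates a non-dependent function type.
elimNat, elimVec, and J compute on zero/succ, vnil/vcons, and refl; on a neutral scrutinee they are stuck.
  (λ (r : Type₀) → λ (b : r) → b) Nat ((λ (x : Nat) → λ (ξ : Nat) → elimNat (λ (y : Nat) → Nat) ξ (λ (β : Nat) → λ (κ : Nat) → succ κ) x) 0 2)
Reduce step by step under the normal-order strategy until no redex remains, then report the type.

reduction (normal order):
  (λ (r : Type₀) → λ (b : r) → b) Nat ((λ (x : Nat) → λ (ξ : Nat) → elimNat (λ (y : Nat) → Nat) ξ (λ (β : Nat) → λ (κ : Nat) → succ κ) x) 0 2)
  ~> (λ (r : Nat) → r) ((λ (b : Nat) → λ (x : Nat) → elimNat (λ (ξ : Nat) → Nat) x (λ (y : Nat) → λ (β : Nat) → succ β) b) 0 2)
  ~> (λ (r : Nat) → λ (b : Nat) → elimNat (λ (x : Nat) → Nat) b (λ (ξ : Nat) → λ (y : Nat) → succ y) r) 0 2
  ~> (λ (r : Nat) → elimNat (λ (b : Nat) → Nat) r (λ (x : Nat) → λ (ξ : Nat) → succ ξ) 0) 2
  ~> elimNat (λ (r : Nat) → Nat) 2 (λ (b : Nat) → λ (x : Nat) → succ x) 0
  ~> 2
type:
  Nat


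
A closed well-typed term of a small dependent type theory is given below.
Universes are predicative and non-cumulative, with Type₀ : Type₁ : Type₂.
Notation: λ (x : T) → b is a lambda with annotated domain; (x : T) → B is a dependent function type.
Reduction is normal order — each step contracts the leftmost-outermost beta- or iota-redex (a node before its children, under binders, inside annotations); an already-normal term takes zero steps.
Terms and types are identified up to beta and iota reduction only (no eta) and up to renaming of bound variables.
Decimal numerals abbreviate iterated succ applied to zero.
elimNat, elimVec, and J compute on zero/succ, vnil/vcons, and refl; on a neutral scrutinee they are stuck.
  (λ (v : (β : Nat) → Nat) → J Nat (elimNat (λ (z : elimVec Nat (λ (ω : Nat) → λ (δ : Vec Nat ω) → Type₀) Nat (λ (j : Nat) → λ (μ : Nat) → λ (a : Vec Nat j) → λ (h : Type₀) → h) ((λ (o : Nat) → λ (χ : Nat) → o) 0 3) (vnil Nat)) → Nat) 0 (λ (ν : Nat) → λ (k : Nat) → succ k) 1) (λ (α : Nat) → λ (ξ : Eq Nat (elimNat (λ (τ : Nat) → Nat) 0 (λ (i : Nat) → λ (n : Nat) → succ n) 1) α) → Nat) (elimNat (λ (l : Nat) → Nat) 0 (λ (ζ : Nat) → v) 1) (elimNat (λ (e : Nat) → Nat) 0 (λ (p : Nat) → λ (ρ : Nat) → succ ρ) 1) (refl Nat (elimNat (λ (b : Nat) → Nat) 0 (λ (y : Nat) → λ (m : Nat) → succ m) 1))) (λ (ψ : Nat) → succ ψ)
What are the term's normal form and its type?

normal form:
  1
type:
  Nat


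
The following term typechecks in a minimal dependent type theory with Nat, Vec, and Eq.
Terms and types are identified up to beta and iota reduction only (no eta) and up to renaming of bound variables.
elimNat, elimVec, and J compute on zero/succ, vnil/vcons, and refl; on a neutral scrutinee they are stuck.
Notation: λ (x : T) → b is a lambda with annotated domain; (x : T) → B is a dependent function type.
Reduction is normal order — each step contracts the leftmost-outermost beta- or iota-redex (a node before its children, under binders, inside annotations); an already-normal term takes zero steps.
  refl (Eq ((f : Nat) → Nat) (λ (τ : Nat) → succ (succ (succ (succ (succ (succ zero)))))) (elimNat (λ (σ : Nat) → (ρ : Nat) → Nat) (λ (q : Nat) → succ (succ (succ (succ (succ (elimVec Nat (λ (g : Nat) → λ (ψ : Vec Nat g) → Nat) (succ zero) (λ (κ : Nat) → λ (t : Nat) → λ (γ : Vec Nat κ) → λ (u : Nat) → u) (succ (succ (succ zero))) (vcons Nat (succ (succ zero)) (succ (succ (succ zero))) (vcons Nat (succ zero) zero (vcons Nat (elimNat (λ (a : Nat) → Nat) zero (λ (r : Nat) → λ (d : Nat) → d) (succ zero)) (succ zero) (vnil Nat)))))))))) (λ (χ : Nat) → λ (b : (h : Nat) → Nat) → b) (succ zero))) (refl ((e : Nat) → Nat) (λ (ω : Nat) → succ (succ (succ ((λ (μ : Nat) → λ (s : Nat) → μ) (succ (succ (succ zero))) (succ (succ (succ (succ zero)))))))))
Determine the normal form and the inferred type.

reduced normal form:
  refl (Eq ((f : Nat) → Nat) (λ (τ : Nat) → succ (succ (succ (succ (succ (succ zero)))))) (λ (σ : Nat) → succ (succ (succ (succ (succ (succ zero))))))) (refl ((ρ : Nat) → Nat) (λ (q : Nat) → succ (succ (succ (succ (succ (succ zero)))))))
the term's type:
  Eq (Eq ((f : Nat) → Nat) (λ (τ : Nat) → succ (succ (succ (succ (succ (succ zero)))))) (λ (σ : Nat) → succ (succ (succ (succ (succ (succ zero))))))) (refl ((ρ : Nat) → Nat) (λ (q : Nat) → succ (succ (succ (succ (succ (succ zero))))))) (refl ((g : Nat) → Nat) (λ (ψ : Nat) → succ (succ (succ (succ (succ (succ zero)))))))


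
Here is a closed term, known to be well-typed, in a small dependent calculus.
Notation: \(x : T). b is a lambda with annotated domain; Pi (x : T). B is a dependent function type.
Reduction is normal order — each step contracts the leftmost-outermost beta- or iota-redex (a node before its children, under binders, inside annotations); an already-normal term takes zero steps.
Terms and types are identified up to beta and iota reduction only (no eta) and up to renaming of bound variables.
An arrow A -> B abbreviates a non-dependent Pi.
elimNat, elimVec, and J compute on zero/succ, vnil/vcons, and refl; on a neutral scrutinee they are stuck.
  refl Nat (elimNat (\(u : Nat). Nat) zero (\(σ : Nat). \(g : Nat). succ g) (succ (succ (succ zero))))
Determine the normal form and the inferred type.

reduced normal form:
  refl Nat (succ (succ (succ zero)))
inferred type:
  Eq Nat (succ (succ (succ zero))) (succ (succ (succ zero)))
observation: the term reaches its normal form after 10 normal-order steps.


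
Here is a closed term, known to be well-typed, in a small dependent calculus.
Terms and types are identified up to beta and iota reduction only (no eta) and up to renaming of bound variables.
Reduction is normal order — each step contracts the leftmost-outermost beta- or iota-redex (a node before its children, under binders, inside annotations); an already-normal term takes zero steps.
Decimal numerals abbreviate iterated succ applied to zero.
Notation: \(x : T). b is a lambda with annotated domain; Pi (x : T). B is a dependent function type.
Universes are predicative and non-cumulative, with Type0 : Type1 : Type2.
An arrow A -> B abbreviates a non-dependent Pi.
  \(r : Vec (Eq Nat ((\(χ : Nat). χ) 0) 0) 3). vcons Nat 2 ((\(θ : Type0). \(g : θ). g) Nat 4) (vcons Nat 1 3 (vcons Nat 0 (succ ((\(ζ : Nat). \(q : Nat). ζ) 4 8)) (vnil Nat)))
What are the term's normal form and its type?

normal form:
  \(r : Vec (Eq Nat 0 0) 3). vcons Nat 2 4 (vcons Nat 1 3 (vcons Nat 0 5 (vnil Nat)))
type:
  Vec (Eq Nat 0 0) 3 -> Vec Nat 3
observation: contracting a beta-redex first, the term normalizes in 5 steps.


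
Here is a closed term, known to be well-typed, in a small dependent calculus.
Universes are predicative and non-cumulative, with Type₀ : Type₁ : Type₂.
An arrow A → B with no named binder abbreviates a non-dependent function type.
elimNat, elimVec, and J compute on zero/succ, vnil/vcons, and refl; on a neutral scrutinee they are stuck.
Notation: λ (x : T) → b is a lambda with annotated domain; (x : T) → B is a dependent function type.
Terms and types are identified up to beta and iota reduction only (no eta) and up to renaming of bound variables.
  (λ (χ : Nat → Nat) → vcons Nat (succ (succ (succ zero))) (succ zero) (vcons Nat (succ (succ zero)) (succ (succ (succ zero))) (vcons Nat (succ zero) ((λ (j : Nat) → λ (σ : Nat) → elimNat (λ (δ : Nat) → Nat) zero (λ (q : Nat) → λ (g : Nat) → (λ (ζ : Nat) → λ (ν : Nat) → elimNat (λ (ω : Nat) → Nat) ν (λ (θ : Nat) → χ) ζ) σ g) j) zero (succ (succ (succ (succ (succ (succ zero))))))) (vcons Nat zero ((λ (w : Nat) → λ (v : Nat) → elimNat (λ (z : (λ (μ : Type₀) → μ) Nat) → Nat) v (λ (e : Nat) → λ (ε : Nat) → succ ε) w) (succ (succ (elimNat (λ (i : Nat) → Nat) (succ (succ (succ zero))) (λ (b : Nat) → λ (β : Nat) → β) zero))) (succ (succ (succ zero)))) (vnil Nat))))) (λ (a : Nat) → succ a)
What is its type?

the term's type:
  Vec Nat (succ (succ (succ (succ zero))))


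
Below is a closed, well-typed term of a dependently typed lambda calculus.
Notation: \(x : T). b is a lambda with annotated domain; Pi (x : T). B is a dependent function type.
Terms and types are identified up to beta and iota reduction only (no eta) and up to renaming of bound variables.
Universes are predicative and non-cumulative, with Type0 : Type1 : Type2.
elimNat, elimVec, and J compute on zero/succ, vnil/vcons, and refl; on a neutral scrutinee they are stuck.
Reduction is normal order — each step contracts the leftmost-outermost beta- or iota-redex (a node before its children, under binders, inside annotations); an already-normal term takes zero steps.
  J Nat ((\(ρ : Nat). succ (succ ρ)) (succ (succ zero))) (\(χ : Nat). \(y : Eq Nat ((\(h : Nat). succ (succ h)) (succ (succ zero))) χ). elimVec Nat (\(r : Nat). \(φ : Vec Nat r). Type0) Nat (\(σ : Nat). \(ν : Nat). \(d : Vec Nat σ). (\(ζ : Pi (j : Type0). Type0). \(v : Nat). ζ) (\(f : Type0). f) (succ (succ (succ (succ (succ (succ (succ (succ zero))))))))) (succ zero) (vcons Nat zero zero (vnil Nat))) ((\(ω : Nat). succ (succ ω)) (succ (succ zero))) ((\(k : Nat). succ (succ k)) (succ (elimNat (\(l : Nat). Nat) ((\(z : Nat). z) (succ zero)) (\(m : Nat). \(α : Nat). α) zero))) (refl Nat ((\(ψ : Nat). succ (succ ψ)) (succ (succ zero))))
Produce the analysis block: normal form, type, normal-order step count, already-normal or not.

reduced normal form:
  succ (succ (succ (succ zero)))
inferred type:
  Nat
reduction steps (normal order): 2
started in normal form: no
first redex: a J iota-redex


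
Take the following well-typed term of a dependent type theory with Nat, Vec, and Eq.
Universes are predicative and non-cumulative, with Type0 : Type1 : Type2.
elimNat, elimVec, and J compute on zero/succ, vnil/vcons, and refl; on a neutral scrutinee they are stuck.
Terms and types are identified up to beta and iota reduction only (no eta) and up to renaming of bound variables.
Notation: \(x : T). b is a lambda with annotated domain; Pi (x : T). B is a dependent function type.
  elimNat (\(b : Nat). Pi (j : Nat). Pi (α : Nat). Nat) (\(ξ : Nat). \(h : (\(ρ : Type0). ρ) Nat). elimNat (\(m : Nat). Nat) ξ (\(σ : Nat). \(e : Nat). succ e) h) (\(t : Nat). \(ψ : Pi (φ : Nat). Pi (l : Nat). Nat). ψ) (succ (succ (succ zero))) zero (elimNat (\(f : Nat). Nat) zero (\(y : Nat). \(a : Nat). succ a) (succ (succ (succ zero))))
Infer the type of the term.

inferred type:
  Nat


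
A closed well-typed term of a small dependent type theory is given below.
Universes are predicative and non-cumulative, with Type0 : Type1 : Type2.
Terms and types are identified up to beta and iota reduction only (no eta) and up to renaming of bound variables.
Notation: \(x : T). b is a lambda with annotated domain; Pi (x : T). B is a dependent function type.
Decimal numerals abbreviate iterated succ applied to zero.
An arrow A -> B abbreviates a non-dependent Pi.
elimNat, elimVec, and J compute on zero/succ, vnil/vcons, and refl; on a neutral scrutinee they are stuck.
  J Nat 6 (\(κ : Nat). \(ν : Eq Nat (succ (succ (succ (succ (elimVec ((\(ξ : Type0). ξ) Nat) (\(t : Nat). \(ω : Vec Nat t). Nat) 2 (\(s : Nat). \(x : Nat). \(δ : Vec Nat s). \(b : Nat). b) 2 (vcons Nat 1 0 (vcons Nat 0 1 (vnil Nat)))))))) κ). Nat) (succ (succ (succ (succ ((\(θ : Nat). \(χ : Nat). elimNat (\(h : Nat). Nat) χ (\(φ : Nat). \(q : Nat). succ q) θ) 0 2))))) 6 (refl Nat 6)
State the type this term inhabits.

inferred type:
  Nat


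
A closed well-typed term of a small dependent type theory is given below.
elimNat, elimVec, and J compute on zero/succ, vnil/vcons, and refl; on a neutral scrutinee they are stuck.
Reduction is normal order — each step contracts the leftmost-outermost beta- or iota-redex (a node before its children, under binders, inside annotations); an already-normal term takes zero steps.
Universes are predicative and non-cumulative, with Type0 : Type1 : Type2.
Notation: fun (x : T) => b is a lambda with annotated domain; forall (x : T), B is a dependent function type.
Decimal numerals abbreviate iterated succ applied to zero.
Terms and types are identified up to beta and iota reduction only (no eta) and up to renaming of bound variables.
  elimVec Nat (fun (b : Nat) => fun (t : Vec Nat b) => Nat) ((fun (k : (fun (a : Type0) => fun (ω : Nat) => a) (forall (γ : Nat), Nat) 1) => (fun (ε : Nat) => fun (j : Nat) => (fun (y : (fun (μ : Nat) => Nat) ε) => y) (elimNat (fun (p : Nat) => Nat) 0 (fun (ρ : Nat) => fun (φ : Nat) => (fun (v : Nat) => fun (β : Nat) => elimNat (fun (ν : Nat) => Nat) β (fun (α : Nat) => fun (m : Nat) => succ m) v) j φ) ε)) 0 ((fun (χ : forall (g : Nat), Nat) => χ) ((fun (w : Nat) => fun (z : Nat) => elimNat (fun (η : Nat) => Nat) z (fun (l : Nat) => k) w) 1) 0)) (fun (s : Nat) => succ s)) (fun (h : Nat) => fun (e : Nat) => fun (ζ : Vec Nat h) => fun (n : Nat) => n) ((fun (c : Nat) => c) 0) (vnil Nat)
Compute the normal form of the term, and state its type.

normal form:
  0
type:
  Nat


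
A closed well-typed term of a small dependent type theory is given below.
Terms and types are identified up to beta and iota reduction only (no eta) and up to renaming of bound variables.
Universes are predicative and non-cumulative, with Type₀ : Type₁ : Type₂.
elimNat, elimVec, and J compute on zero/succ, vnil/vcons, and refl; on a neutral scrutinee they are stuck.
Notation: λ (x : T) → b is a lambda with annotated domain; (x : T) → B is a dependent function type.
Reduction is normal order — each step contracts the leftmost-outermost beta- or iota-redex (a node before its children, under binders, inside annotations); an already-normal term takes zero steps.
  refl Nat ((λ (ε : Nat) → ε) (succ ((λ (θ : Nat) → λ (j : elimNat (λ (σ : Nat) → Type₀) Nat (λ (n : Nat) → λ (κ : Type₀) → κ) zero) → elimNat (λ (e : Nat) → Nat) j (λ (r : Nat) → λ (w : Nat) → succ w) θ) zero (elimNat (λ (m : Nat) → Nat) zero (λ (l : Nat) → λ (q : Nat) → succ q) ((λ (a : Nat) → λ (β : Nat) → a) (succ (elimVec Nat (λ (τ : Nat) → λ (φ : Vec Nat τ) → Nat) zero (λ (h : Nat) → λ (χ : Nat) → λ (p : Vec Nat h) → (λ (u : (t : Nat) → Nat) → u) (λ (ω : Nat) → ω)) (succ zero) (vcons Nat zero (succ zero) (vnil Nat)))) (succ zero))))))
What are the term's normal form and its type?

resulting normal form:
  refl Nat (succ (succ zero))
the term's type:
  Eq Nat (succ (succ zero)) (succ (succ zero))
observation: reduction starts at a beta-redex, and 17 normal-order steps reach the normal form.
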